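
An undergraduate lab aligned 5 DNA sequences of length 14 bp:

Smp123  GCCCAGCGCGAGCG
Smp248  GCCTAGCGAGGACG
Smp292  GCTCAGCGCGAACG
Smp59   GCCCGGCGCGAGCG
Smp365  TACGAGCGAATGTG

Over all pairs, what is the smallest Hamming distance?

Pairwise Hamming distances:
  Smp123 vs Smp248: 4
  Smp123 vs Smp292: 2
  Smp123 vs Smp59: 1
  Smp123 vs Smp365: 7
  Smp248 vs Smp292: 4
  Smp248 vs Smp59: 5
  Smp248 vs Smp365: 7
  Smp292 vs Smp59: 3
  Smp292 vs Smp365: 9
  Smp59 vs Smp365: 8
The smallest is 1, between Smp123 and Smp59.

1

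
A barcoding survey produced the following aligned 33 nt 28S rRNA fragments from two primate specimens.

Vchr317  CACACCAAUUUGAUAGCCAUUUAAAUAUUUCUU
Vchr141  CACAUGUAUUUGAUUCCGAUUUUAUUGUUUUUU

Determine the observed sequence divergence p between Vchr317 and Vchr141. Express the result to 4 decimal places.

Differing sites — 5:C/U; 6:C/G; 7:A/U; 15:A/U; 16:G/C; 18:C/G; 23:A/U; 25:A/U; 27:A/G; 31:C/U.
There are 10 differences over 33 sites, so p = 10/33 = 0.3030.

0.3030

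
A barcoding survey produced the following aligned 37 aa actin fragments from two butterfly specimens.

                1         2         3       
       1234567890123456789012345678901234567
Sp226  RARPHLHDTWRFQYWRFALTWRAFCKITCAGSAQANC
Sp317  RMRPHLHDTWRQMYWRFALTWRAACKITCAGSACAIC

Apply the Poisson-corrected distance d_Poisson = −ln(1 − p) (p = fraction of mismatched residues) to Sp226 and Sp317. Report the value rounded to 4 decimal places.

Differing sites — 2:A/M; 12:F/Q; 13:Q/M; 24:F/A; 34:Q/C; 36:N/I.
p = 6/37 = 0.162162.
d = −ln(1 − 0.162162) = −ln(0.837838) = 0.1769.

0.1769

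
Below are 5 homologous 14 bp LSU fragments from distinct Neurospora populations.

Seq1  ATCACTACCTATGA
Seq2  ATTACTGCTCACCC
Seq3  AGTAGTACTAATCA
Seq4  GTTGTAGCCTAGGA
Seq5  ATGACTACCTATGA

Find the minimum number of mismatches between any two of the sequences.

Pairwise Hamming distances:
  Seq1 vs Seq2: 7
  Seq1 vs Seq3: 6
  Seq1 vs Seq4: 7
  Seq1 vs Seq5: 1
  Seq2 vs Seq3: 6
  Seq2 vs Seq4: 9
  Seq2 vs Seq5: 7
  Seq3 vs Seq4: 10
  Seq3 vs Seq5: 6
  Seq4 vs Seq5: 7
The smallest is 1, between Seq1 and Seq5.

1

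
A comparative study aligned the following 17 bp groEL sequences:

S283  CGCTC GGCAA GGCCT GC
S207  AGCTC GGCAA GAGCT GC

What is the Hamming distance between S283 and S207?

Mismatches occur at site 1 (C→A), site 12 (G→A), site 13 (C→G).
That gives 3 mismatches out of 17 aligned sites, so the Hamming distance is 3.

3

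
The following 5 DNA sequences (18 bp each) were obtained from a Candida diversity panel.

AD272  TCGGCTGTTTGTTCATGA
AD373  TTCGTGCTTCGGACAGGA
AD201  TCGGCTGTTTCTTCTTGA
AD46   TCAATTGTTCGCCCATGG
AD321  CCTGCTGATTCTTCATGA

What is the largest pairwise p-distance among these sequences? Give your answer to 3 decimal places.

Pairwise Hamming distances:
  AD272 vs AD373: 9
  AD272 vs AD201: 2
  AD272 vs AD46: 7
  AD272 vs AD321: 4
  AD373 vs AD201: 11
  AD373 vs AD46: 9
  AD373 vs AD321: 12
  AD201 vs AD46: 9
  AD201 vs AD321: 4
  AD46 vs AD321: 10
The largest is 12 mismatches, between AD373 and AD321; p = 12/18 = 0.667.

0.667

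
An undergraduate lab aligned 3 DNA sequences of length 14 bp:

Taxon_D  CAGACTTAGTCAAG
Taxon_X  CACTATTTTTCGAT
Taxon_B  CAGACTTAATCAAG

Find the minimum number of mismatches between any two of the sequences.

Pairwise Hamming distances:
  Taxon_D vs Taxon_X: 7
  Taxon_D vs Taxon_B: 1
  Taxon_X vs Taxon_B: 7
The smallest is 1, between Taxon_D and Taxon_B.

1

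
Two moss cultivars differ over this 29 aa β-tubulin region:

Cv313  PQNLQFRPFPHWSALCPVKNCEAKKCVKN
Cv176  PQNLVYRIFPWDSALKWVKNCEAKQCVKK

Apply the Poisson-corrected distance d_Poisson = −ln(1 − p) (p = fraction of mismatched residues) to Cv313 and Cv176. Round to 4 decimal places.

Mismatches occur at site 5 (Q↔V), site 6 (F↔Y), site 8 (P↔I), site 11 (H↔W), site 12 (W↔D), site 16 (C↔K), site 17 (P↔W), site 25 (K↔Q), site 29 (N↔K).
p = 9/29 = 0.310345.
d = −ln(1 − 0.310345) = −ln(0.689655) = 0.3716.

0.3716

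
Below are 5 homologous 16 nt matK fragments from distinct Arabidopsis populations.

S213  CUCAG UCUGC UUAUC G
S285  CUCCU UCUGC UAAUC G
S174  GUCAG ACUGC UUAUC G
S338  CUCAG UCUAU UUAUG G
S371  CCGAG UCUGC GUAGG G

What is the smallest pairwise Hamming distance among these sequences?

Pairwise Hamming distances:
  S213 vs S285: 3
  S213 vs S174: 2
  S213 vs S338: 3
  S213 vs S371: 5
  S285 vs S174: 5
  S285 vs S338: 6
  S285 vs S371: 8
  S174 vs S338: 5
  S174 vs S371: 7
  S338 vs S371: 6
The smallest is 2, between S213 and S174.

2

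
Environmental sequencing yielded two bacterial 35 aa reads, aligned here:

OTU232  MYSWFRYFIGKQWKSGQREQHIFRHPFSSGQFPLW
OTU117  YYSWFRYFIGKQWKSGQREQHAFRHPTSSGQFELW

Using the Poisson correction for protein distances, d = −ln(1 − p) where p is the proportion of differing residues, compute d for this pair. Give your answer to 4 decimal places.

Differing sites — 1:M/Y; 22:I/A; 27:F/T; 33:P/E.
p = 4/35 = 0.114286.
d = −ln(1 − 0.114286) = −ln(0.885714) = 0.1214.

0.1214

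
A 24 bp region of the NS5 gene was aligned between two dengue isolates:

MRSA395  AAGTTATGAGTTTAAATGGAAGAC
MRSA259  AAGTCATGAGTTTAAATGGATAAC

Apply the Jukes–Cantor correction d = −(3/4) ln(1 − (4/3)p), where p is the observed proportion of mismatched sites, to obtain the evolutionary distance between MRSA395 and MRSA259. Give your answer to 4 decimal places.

Mismatches occur at site 5 (T/C), site 21 (A/T), site 22 (G/A).
p = 3/24 = 0.125000.
d = −0.75 · ln(1 − (4/3)·0.125000) = −0.75 · ln(0.833333) = −0.75 · (-0.182322) = 0.1367.

0.1367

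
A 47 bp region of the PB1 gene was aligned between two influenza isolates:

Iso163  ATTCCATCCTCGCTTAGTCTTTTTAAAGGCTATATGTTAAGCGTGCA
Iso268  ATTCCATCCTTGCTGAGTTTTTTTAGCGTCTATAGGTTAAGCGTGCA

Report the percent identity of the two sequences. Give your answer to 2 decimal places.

Mismatches occur at site 11 (C↔T), site 15 (T↔G), site 19 (C↔T), site 26 (A↔G), site 27 (A↔C), site 29 (G↔T), site 35 (T↔G).
40 of the 47 sites match, so the percent identity is 40/47 × 100 = 85.11%.

85.11%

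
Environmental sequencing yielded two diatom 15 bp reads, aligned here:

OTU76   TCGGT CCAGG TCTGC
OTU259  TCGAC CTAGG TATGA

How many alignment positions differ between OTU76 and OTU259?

5

Mismatches occur at site 4 (G→A), site 5 (T→C), site 7 (C→T), site 12 (C→A), site 15 (C→A).
That gives 5 mismatches out of 15 aligned sites, so the Hamming distance is 5.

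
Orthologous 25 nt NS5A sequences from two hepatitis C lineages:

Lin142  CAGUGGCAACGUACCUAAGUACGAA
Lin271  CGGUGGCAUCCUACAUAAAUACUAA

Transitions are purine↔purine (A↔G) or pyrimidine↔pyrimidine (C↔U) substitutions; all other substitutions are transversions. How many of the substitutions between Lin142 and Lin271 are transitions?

2

The sequences differ at positions 2 (A/G, transition), 9 (A/U, transversion), 11 (G/C, transversion), 15 (C/A, transversion), 19 (G/A, transition), 23 (G/U, transversion).
Of the 6 differences, 2 transitions and 4 transversions, so the answer is 2.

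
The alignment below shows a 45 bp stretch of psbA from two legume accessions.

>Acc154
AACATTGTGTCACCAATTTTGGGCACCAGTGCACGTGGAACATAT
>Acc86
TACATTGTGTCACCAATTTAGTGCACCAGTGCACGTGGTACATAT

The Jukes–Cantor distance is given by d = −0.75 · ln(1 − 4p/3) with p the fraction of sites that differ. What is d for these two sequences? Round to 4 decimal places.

The sequences differ at positions 1 (A/T), 20 (T/A), 22 (G/T), 39 (A/T).
p = 4/45 = 0.088889.
d = −0.75 · ln(1 − (4/3)·0.088889) = −0.75 · ln(0.881481) = −0.75 · (-0.126152) = 0.0946.

0.0946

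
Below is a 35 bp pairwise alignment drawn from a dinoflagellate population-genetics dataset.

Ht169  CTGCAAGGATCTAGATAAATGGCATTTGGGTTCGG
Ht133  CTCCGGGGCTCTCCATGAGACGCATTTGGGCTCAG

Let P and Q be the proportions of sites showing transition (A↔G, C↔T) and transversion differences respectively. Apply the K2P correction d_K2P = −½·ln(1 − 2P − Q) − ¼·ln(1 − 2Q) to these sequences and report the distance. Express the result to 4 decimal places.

Mismatches occur at site 3 (G→C, transversion), site 5 (A→G, transition), site 6 (A→G, transition), site 9 (A→C, transversion), site 13 (A→C, transversion), site 14 (G→C, transversion), site 17 (A→G, transition), site 19 (A→G, transition), site 20 (T→A, transversion), site 21 (G→C, transversion), site 31 (T→C, transition), site 34 (G→A, transition).
Of the 12 differences, 6 transitions and 6 transversions over 35 sites: P = 6/35 = 0.171429, Q = 6/35 = 0.171429.
d = −0.5·ln(0.485713) − 0.25·ln(0.657142) = −0.5·(-0.722137) − 0.25·(-0.419855) = 0.4660.

0.4660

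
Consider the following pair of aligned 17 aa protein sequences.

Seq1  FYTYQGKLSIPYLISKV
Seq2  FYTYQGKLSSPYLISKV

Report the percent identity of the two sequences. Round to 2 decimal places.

The sequences differ at position 10 (I/S).
16 of the 17 sites match, so the percent identity is 16/17 × 100 = 94.12%.

94.12%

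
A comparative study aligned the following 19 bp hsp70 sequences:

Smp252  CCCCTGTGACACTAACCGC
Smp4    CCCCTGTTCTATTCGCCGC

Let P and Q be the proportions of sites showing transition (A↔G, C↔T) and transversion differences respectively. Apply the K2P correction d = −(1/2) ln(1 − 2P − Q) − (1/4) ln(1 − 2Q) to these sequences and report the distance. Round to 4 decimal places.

The sequences differ at positions 8 (G/T, transversion), 9 (A/C, transversion), 10 (C/T, transition), 12 (C/T, transition), 14 (A/C, transversion), 15 (A/G, transition).
Of the 6 differences, 3 transitions and 3 transversions over 19 sites: P = 3/19 = 0.157895, Q = 3/19 = 0.157895.
d = −0.5·ln(0.526315) − 0.25·ln(0.684210) = −0.5·(-0.641855) − 0.25·(-0.379490) = 0.4158.

0.4158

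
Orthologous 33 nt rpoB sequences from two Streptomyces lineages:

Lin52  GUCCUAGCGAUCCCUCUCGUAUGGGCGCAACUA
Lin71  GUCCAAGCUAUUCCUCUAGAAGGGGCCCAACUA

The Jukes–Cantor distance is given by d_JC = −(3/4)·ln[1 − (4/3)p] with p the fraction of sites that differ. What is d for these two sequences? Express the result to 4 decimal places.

0.2493

Differing sites — 5:U/A; 9:G/U; 12:C/U; 18:C/A; 20:U/A; 22:U/G; 27:G/C.
p = 7/33 = 0.212121.
d = −0.75 · ln(1 − (4/3)·0.212121) = −0.75 · ln(0.717172) = −0.75 · (-0.332440) = 0.2493.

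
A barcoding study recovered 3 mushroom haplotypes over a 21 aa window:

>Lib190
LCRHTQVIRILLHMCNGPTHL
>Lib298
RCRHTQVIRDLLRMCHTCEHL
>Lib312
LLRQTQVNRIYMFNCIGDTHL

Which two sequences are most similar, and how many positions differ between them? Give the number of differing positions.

7

Pairwise Hamming distances:
  Lib190 vs Lib298: 7
  Lib190 vs Lib312: 9
  Lib298 vs Lib312: 13
The smallest is 7, between Lib190 and Lib298.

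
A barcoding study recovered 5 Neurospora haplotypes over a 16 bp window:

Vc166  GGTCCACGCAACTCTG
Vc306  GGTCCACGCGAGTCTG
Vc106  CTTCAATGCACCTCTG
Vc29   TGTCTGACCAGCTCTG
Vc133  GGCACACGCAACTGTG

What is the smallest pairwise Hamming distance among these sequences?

2

Pairwise Hamming distances:
  Vc166 vs Vc306: 2
  Vc166 vs Vc106: 5
  Vc166 vs Vc29: 6
  Vc166 vs Vc133: 3
  Vc306 vs Vc106: 7
  Vc306 vs Vc29: 8
  Vc306 vs Vc133: 5
  Vc106 vs Vc29: 7
  Vc106 vs Vc133: 8
  Vc29 vs Vc133: 9
The smallest is 2, between Vc166 and Vc306.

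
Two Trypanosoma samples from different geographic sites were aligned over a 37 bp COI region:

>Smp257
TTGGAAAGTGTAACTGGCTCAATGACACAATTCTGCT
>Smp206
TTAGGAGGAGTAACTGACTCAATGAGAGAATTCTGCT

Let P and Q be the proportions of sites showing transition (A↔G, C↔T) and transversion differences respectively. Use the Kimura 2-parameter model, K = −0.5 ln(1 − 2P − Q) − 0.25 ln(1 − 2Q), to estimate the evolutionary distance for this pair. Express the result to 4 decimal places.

0.2206

The sequences differ at positions 3 (G/A, transition), 5 (A/G, transition), 7 (A/G, transition), 9 (T/A, transversion), 17 (G/A, transition), 26 (C/G, transversion), 28 (C/G, transversion).
Of the 7 differences, 4 transitions and 3 transversions over 37 sites: P = 4/37 = 0.108108, Q = 3/37 = 0.081081.
d = −0.5·ln(0.702703) − 0.25·ln(0.837838) = −0.5·(-0.352821) − 0.25·(-0.176931) = 0.2206.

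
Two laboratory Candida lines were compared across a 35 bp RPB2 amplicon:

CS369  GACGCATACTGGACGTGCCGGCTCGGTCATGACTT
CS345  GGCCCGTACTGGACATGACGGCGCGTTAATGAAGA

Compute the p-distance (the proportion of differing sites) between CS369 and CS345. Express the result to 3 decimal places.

0.314

Differing sites — 2:A/G; 4:G/C; 6:A/G; 15:G/A; 18:C/A; 23:T/G; 26:G/T; 28:C/A; 33:C/A; 34:T/G; 35:T/A.
There are 11 differences over 35 sites, so p = 11/35 = 0.314.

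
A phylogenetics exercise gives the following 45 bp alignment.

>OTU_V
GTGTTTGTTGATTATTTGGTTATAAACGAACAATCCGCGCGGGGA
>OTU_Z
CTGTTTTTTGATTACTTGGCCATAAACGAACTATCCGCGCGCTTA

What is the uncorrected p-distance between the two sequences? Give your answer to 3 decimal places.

Mismatches occur at site 1 (G↔C), site 7 (G↔T), site 15 (T↔C), site 20 (T↔C), site 21 (T↔C), site 32 (A↔T), site 42 (G↔C), site 43 (G↔T), site 44 (G↔T).
There are 9 differences over 45 sites, so p = 9/45 = 0.200.

0.200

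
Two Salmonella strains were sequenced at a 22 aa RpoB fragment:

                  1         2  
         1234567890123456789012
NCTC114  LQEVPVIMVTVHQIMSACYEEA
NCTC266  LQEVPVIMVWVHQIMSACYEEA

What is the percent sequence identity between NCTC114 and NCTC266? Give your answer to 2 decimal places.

95.45%

The sequences differ at position 10 (T/W).
21 of the 22 sites match, so the percent identity is 21/22 × 100 = 95.45%.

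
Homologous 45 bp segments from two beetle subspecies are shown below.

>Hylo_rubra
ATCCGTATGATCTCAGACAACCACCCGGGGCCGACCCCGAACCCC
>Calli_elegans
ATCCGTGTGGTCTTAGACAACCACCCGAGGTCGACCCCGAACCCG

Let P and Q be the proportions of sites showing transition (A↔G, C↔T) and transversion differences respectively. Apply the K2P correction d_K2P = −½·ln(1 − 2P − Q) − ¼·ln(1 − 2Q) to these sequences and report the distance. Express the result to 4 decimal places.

0.1515

Mismatches occur at site 7 (A→G, transition), site 10 (A→G, transition), site 14 (C→T, transition), site 28 (G→A, transition), site 31 (C→T, transition), site 45 (C→G, transversion).
Of the 6 differences, 5 transitions and 1 transversion over 45 sites: P = 5/45 = 0.111111, Q = 1/45 = 0.022222.
d = −0.5·ln(0.755556) − 0.25·ln(0.955556) = −0.5·(-0.280301) − 0.25·(-0.045462) = 0.1515.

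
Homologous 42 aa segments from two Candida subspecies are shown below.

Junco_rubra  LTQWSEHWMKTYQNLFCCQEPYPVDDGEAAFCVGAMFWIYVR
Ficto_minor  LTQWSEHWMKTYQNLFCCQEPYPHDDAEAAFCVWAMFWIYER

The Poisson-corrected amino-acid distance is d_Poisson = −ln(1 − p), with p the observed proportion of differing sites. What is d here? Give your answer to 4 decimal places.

The sequences differ at positions 24 (V/H), 27 (G/A), 34 (G/W), 41 (V/E).
p = 4/42 = 0.095238.
d = −ln(1 − 0.095238) = −ln(0.904762) = 0.1001.

0.1001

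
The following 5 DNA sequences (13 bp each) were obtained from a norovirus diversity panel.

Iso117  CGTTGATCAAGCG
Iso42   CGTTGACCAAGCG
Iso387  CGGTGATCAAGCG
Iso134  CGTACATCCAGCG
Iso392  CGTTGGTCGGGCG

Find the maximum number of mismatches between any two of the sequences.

Pairwise Hamming distances:
  Iso117 vs Iso42: 1
  Iso117 vs Iso387: 1
  Iso117 vs Iso134: 3
  Iso117 vs Iso392: 3
  Iso42 vs Iso387: 2
  Iso42 vs Iso134: 4
  Iso42 vs Iso392: 4
  Iso387 vs Iso134: 4
  Iso387 vs Iso392: 4
  Iso134 vs Iso392: 5
The largest is 5, between Iso134 and Iso392.

5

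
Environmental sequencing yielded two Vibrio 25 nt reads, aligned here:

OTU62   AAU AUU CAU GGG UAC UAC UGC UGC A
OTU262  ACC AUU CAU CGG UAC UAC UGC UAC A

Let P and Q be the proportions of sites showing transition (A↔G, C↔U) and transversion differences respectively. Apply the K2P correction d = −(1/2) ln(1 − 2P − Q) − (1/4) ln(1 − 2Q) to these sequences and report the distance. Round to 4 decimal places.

The sequences differ at positions 2 (A/C, transversion), 3 (U/C, transition), 10 (G/C, transversion), 23 (G/A, transition).
Of the 4 differences, 2 transitions and 2 transversions over 25 sites: P = 2/25 = 0.080000, Q = 2/25 = 0.080000.
d = −0.5·ln(0.760000) − 0.25·ln(0.840000) = −0.5·(-0.274437) − 0.25·(-0.174353) = 0.1808.

0.1808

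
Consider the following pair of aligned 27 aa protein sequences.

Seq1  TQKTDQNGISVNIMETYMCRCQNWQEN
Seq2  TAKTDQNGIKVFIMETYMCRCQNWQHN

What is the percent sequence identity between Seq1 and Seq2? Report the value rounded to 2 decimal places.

85.19%

Differing sites — 2:Q/A; 10:S/K; 12:N/F; 26:E/H.
23 of the 27 sites match, so the percent identity is 23/27 × 100 = 85.19%.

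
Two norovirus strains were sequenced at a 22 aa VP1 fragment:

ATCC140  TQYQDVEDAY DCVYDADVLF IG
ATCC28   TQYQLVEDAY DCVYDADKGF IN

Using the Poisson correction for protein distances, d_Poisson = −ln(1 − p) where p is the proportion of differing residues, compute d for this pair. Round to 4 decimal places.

The sequences differ at positions 5 (D/L), 18 (V/K), 19 (L/G), 22 (G/N).
p = 4/22 = 0.181818.
d = −ln(1 − 0.181818) = −ln(0.818182) = 0.2007.

0.2007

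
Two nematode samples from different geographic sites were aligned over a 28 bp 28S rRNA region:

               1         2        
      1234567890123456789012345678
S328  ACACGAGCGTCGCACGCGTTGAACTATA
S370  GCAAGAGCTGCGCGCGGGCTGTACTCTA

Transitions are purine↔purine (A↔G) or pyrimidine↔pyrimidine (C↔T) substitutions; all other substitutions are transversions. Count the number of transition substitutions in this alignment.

The sequences differ at positions 1 (A/G, transition), 4 (C/A, transversion), 9 (G/T, transversion), 10 (T/G, transversion), 14 (A/G, transition), 17 (C/G, transversion), 19 (T/C, transition), 22 (A/T, transversion), 26 (A/C, transversion).
Of the 9 differences, 3 transitions and 6 transversions, so the answer is 3.

3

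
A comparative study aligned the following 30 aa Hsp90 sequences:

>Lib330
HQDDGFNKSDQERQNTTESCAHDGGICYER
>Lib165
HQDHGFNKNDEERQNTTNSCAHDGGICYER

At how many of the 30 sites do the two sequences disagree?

Mismatches occur at site 4 (D/H), site 9 (S/N), site 11 (Q/E), site 18 (E/N).
That gives 4 mismatches out of 30 aligned sites, so the Hamming distance is 4.

4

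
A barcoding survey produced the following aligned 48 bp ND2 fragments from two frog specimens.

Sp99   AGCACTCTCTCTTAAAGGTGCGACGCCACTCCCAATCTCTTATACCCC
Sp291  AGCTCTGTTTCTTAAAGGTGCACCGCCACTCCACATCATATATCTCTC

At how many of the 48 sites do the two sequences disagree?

Differing sites — 4:A/T; 7:C/G; 9:C/T; 22:G/A; 23:A/C; 33:C/A; 34:A/C; 38:T/A; 39:C/T; 40:T/A; 44:A/C; 45:C/T; 47:C/T.
That gives 13 mismatches out of 48 aligned sites, so the Hamming distance is 13.

13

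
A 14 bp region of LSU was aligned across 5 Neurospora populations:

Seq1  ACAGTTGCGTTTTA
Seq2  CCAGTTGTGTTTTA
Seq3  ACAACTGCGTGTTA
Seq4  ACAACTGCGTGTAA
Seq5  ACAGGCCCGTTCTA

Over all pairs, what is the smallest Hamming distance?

1

Pairwise Hamming distances:
  Seq1 vs Seq2: 2
  Seq1 vs Seq3: 3
  Seq1 vs Seq4: 4
  Seq1 vs Seq5: 4
  Seq2 vs Seq3: 5
  Seq2 vs Seq4: 6
  Seq2 vs Seq5: 6
  Seq3 vs Seq4: 1
  Seq3 vs Seq5: 6
  Seq4 vs Seq5: 7
The smallest is 1, between Seq3 and Seq4.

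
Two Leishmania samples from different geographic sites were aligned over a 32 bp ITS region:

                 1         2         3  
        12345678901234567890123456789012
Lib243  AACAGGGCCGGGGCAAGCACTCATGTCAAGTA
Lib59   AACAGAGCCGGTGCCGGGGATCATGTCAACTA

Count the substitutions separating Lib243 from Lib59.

The sequences differ at positions 6 (G/A), 12 (G/T), 15 (A/C), 16 (A/G), 18 (C/G), 19 (A/G), 20 (C/A), 30 (G/C).
That gives 8 mismatches out of 32 aligned sites, so the Hamming distance is 8.

8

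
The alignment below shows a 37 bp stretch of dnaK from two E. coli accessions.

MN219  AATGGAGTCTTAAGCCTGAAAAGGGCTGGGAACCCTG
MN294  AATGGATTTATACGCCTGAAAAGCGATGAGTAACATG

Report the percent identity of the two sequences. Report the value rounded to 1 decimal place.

73.0%

Differing sites — 7:G/T; 9:C/T; 10:T/A; 13:A/C; 24:G/C; 26:C/A; 29:G/A; 31:A/T; 33:C/A; 35:C/A.
27 of the 37 sites match, so the percent identity is 27/37 × 100 = 73.0%.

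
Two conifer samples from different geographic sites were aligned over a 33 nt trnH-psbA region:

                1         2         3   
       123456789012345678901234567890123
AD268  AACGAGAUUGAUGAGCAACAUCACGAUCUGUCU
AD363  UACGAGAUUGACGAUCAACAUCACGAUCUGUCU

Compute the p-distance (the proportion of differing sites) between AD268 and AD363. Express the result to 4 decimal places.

0.0909

The sequences differ at positions 1 (A/U), 12 (U/C), 15 (G/U).
There are 3 differences over 33 sites, so p = 3/33 = 0.0909.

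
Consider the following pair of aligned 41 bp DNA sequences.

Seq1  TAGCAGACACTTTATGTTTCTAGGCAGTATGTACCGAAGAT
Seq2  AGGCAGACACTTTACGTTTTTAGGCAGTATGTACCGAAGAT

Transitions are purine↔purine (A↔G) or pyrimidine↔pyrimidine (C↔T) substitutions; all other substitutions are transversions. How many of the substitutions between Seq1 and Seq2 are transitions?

Differing sites — 1:T/A (Tv); 2:A/G (Ti); 15:T/C (Ti); 20:C/T (Ti).
Of the 4 differences, 3 transitions and 1 transversion, so the answer is 3.

3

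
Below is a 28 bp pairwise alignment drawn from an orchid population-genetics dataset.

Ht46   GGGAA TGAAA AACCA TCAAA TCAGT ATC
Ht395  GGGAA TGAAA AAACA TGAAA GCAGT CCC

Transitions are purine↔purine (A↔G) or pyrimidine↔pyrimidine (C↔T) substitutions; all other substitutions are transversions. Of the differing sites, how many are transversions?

4

The sequences differ at positions 13 (C/A, transversion), 17 (C/G, transversion), 21 (T/G, transversion), 26 (A/C, transversion), 27 (T/C, transition).
Of the 5 differences, 1 transition and 4 transversions, so the answer is 4.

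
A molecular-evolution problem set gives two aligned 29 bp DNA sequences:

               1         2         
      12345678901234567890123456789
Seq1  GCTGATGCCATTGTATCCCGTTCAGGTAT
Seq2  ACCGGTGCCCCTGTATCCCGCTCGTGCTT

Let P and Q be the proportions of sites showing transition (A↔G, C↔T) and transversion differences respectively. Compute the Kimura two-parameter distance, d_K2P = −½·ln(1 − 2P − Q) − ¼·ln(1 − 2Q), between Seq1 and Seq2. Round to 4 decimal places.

The sequences differ at positions 1 (G/A, transition), 3 (T/C, transition), 5 (A/G, transition), 10 (A/C, transversion), 11 (T/C, transition), 21 (T/C, transition), 24 (A/G, transition), 25 (G/T, transversion), 27 (T/C, transition), 28 (A/T, transversion).
Of the 10 differences, 7 transitions and 3 transversions over 29 sites: P = 7/29 = 0.241379, Q = 3/29 = 0.103448.
d = −0.5·ln(0.413794) − 0.25·ln(0.793104) = −0.5·(-0.882387) − 0.25·(-0.231801) = 0.4991.

0.4991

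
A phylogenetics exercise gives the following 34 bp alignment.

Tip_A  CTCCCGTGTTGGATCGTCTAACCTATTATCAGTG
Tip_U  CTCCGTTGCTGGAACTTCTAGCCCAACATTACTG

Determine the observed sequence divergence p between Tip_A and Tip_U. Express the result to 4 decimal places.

0.3235

Mismatches occur at site 5 (C→G), site 6 (G→T), site 9 (T→C), site 14 (T→A), site 16 (G→T), site 21 (A→G), site 24 (T→C), site 26 (T→A), site 27 (T→C), site 30 (C→T), site 32 (G→C).
There are 11 differences over 34 sites, so p = 11/34 = 0.3235.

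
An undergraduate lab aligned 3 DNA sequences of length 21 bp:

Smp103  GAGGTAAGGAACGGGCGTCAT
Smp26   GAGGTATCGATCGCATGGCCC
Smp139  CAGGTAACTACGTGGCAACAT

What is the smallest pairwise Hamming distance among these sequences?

Pairwise Hamming distances:
  Smp103 vs Smp26: 9
  Smp103 vs Smp139: 8
  Smp26 vs Smp139: 13
The smallest is 8, between Smp103 and Smp139.

8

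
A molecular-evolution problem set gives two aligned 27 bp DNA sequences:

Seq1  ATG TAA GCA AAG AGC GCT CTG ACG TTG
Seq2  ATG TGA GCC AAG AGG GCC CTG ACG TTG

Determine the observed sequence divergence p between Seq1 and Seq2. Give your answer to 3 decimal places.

Differing sites — 5:A/G; 9:A/C; 15:C/G; 18:T/C.
There are 4 differences over 27 sites, so p = 4/27 = 0.148.

0.148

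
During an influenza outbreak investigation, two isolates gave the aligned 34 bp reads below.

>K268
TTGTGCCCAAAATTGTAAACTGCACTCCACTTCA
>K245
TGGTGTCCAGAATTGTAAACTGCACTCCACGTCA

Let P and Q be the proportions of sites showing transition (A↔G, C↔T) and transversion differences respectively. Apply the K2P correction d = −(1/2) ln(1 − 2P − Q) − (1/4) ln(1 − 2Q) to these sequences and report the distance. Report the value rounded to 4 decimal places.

0.1284

The sequences differ at positions 2 (T/G, transversion), 6 (C/T, transition), 10 (A/G, transition), 31 (T/G, transversion).
Of the 4 differences, 2 transitions and 2 transversions over 34 sites: P = 2/34 = 0.058824, Q = 2/34 = 0.058824.
d = −0.5·ln(0.823528) − 0.25·ln(0.882352) = −0.5·(-0.194158) − 0.25·(-0.125164) = 0.1284.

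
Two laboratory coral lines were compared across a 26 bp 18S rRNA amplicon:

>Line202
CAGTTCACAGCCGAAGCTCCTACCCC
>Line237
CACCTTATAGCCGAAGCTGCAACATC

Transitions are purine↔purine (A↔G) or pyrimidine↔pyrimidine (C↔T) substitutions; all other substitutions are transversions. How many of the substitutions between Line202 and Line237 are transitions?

4

The sequences differ at positions 3 (G/C, transversion), 4 (T/C, transition), 6 (C/T, transition), 8 (C/T, transition), 19 (C/G, transversion), 21 (T/A, transversion), 24 (C/A, transversion), 25 (C/T, transition).
Of the 8 differences, 4 transitions and 4 transversions, so the answer is 4.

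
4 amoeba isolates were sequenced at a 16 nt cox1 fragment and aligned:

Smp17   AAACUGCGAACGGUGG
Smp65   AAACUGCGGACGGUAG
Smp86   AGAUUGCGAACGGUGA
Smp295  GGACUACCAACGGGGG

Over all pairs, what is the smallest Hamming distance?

2

Pairwise Hamming distances:
  Smp17 vs Smp65: 2
  Smp17 vs Smp86: 3
  Smp17 vs Smp295: 5
  Smp65 vs Smp86: 5
  Smp65 vs Smp295: 7
  Smp86 vs Smp295: 6
The smallest is 2, between Smp17 and Smp65.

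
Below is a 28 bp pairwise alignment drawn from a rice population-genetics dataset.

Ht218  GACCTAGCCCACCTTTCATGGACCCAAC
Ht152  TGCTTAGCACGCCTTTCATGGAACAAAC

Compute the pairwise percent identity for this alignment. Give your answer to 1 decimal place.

Mismatches occur at site 1 (G↔T), site 2 (A↔G), site 4 (C↔T), site 9 (C↔A), site 11 (A↔G), site 23 (C↔A), site 25 (C↔A).
21 of the 28 sites match, so the percent identity is 21/28 × 100 = 75.0%.

75.0%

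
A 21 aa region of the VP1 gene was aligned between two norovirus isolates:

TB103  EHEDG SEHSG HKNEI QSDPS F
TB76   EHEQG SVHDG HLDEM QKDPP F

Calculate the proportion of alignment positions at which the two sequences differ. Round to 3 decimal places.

Differing sites — 4:D/Q; 7:E/V; 9:S/D; 12:K/L; 13:N/D; 15:I/M; 17:S/K; 20:S/P.
There are 8 differences over 21 sites, so p = 8/21 = 0.381.

0.381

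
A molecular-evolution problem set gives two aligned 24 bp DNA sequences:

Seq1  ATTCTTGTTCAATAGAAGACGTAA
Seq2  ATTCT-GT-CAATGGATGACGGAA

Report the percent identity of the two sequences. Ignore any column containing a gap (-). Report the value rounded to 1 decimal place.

86.4%

Excluding the 2 gap columns leaves 22 comparable sites.
Mismatches occur at site 14 (A↔G), site 17 (A↔T), site 22 (T↔G).
19 of the 22 comparable sites match, so the percent identity is 19/22 × 100 = 86.4%.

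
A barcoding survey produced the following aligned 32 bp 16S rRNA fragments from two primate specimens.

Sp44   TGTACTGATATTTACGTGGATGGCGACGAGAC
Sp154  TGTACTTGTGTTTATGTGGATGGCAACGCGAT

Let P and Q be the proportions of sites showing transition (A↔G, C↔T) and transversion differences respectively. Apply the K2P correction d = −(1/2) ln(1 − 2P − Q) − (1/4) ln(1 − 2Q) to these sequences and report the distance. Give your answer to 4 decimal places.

0.2684

Mismatches occur at site 7 (G→T, transversion), site 8 (A→G, transition), site 10 (A→G, transition), site 15 (C→T, transition), site 25 (G→A, transition), site 29 (A→C, transversion), site 32 (C→T, transition).
Of the 7 differences, 5 transitions and 2 transversions over 32 sites: P = 5/32 = 0.156250, Q = 2/32 = 0.062500.
d = −0.5·ln(0.625000) − 0.25·ln(0.875000) = −0.5·(-0.470004) − 0.25·(-0.133531) = 0.2684.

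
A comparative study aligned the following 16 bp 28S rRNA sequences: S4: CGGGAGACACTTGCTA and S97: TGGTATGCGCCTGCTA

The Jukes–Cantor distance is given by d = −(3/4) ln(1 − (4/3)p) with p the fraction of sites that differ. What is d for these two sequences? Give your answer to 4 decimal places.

0.5199

Mismatches occur at site 1 (C/T), site 4 (G/T), site 6 (G/T), site 7 (A/G), site 9 (A/G), site 11 (T/C).
p = 6/16 = 0.375000.
d = −0.75 · ln(1 − (4/3)·0.375000) = −0.75 · ln(0.500000) = −0.75 · (-0.693147) = 0.5199.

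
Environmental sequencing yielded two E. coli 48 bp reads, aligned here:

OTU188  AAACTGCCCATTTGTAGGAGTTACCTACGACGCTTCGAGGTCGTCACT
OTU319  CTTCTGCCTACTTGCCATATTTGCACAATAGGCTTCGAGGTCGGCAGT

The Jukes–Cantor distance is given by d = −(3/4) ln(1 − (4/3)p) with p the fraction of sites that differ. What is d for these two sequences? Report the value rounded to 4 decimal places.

Differing sites — 1:A/C; 2:A/T; 3:A/T; 9:C/T; 11:T/C; 15:T/C; 16:A/C; 17:G/A; 18:G/T; 20:G/T; 23:A/G; 25:C/A; 26:T/C; 28:C/A; 29:G/T; 31:C/G; 44:T/G; 47:C/G.
p = 18/48 = 0.375000.
d = −0.75 · ln(1 − (4/3)·0.375000) = −0.75 · ln(0.500000) = −0.75 · (-0.693147) = 0.5199.

0.5199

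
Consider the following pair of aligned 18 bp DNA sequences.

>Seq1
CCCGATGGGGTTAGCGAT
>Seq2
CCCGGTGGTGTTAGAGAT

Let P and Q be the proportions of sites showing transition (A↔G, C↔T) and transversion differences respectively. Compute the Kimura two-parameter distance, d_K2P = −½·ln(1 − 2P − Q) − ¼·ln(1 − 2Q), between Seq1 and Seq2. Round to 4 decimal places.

0.1885

Mismatches occur at site 5 (A→G, transition), site 9 (G→T, transversion), site 15 (C→A, transversion).
Of the 3 differences, 1 transition and 2 transversions over 18 sites: P = 1/18 = 0.055556, Q = 2/18 = 0.111111.
d = −0.5·ln(0.777777) − 0.25·ln(0.777778) = −0.5·(-0.251315) − 0.25·(-0.251314) = 0.1885.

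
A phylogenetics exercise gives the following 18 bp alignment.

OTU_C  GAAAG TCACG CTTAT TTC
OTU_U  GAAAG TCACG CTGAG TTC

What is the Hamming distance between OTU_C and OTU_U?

Mismatches occur at site 13 (T↔G), site 15 (T↔G).
That gives 2 mismatches out of 18 aligned sites, so the Hamming distance is 2.

2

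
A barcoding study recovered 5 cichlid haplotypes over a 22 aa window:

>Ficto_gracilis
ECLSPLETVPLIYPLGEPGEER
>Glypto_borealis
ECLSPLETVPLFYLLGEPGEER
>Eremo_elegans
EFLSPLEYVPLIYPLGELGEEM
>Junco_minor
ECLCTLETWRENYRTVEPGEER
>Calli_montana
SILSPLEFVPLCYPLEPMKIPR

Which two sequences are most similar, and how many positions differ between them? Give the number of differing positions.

Pairwise Hamming distances:
  Ficto_gracilis vs Glypto_borealis: 2
  Ficto_gracilis vs Eremo_elegans: 4
  Ficto_gracilis vs Junco_minor: 9
  Ficto_gracilis vs Calli_montana: 10
  Glypto_borealis vs Eremo_elegans: 6
  Glypto_borealis vs Junco_minor: 9
  Glypto_borealis vs Calli_montana: 11
  Eremo_elegans vs Junco_minor: 13
  Eremo_elegans vs Calli_montana: 11
  Junco_minor vs Calli_montana: 17
The smallest is 2, between Ficto_gracilis and Glypto_borealis.

2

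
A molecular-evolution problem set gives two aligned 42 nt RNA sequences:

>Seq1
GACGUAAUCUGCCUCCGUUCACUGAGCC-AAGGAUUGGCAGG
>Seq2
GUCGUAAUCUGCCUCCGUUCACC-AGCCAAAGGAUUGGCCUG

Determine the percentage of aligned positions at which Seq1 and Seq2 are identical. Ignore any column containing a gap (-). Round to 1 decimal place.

Excluding the 2 gap columns leaves 40 comparable sites.
Differing sites — 2:A/U; 23:U/C; 40:A/C; 41:G/U.
36 of the 40 comparable sites match, so the percent identity is 36/40 × 100 = 90.0%.

90.0%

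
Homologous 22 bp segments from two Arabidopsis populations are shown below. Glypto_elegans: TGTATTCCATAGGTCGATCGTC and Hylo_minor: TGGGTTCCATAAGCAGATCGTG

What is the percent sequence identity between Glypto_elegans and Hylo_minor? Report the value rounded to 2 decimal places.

72.73%

Differing sites — 3:T/G; 4:A/G; 12:G/A; 14:T/C; 15:C/A; 22:C/G.
16 of the 22 sites match, so the percent identity is 16/22 × 100 = 72.73%.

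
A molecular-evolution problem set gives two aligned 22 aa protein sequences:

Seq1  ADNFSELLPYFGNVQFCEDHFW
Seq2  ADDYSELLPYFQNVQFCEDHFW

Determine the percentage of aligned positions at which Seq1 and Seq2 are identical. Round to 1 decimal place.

86.4%

Mismatches occur at site 3 (N→D), site 4 (F→Y), site 12 (G→Q).
19 of the 22 sites match, so the percent identity is 19/22 × 100 = 86.4%.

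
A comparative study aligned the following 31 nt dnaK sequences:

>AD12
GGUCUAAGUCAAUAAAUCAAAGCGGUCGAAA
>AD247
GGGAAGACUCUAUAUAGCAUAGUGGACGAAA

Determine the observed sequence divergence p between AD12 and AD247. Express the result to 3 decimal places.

0.355

Mismatches occur at site 3 (U/G), site 4 (C/A), site 5 (U/A), site 6 (A/G), site 8 (G/C), site 11 (A/U), site 15 (A/U), site 17 (U/G), site 20 (A/U), site 23 (C/U), site 26 (U/A).
There are 11 differences over 31 sites, so p = 11/31 = 0.355.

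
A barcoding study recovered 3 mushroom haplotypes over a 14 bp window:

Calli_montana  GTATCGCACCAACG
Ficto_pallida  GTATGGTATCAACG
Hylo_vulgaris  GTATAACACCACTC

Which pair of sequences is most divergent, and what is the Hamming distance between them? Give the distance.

7

Pairwise Hamming distances:
  Calli_montana vs Ficto_pallida: 3
  Calli_montana vs Hylo_vulgaris: 5
  Ficto_pallida vs Hylo_vulgaris: 7
The largest is 7, between Ficto_pallida and Hylo_vulgaris.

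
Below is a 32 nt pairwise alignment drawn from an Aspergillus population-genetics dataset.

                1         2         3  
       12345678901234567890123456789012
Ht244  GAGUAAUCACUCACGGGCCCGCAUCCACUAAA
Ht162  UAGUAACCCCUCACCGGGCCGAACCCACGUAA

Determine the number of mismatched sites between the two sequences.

Mismatches occur at site 1 (G/U), site 7 (U/C), site 9 (A/C), site 15 (G/C), site 18 (C/G), site 22 (C/A), site 24 (U/C), site 29 (U/G), site 30 (A/U).
That gives 9 mismatches out of 32 aligned sites, so the Hamming distance is 9.

9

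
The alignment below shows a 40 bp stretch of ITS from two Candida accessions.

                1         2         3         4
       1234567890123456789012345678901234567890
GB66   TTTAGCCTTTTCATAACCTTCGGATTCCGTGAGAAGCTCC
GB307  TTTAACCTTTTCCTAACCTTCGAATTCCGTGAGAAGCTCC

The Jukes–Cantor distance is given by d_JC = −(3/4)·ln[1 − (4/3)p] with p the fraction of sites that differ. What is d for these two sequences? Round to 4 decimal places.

0.0790

The sequences differ at positions 5 (G/A), 13 (A/C), 23 (G/A).
p = 3/40 = 0.075000.
d = −0.75 · ln(1 − (4/3)·0.075000) = −0.75 · ln(0.900000) = −0.75 · (-0.105361) = 0.0790.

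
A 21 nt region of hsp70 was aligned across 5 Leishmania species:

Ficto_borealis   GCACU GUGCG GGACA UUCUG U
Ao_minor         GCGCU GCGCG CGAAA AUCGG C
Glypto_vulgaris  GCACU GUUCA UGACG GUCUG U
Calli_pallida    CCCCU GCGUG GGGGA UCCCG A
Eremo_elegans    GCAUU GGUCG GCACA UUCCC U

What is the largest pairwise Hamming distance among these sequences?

Pairwise Hamming distances:
  Ficto_borealis vs Ao_minor: 7
  Ficto_borealis vs Glypto_vulgaris: 5
  Ficto_borealis vs Calli_pallida: 9
  Ficto_borealis vs Eremo_elegans: 6
  Ao_minor vs Glypto_vulgaris: 10
  Ao_minor vs Calli_pallida: 10
  Ao_minor vs Eremo_elegans: 11
  Glypto_vulgaris vs Calli_pallida: 14
  Glypto_vulgaris vs Eremo_elegans: 9
  Calli_pallida vs Eremo_elegans: 12
The largest is 14, between Glypto_vulgaris and Calli_pallida.

14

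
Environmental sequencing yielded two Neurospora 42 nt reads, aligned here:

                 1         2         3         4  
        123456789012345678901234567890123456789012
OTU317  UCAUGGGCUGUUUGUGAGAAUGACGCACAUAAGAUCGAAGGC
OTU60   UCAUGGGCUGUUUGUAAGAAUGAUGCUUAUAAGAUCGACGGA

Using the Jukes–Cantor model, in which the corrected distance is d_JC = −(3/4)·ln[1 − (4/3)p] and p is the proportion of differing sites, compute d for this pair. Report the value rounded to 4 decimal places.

0.1585

Mismatches occur at site 16 (G→A), site 24 (C→U), site 27 (A→U), site 28 (C→U), site 39 (A→C), site 42 (C→A).
p = 6/42 = 0.142857.
d = −0.75 · ln(1 − (4/3)·0.142857) = −0.75 · ln(0.809524) = −0.75 · (-0.211309) = 0.1585.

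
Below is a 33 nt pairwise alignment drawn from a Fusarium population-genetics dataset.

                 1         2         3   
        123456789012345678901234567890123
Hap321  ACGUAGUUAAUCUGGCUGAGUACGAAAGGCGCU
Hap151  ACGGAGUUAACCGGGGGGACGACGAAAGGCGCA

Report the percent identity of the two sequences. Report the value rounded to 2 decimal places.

75.76%

Differing sites — 4:U/G; 11:U/C; 13:U/G; 16:C/G; 17:U/G; 20:G/C; 21:U/G; 33:U/A.
25 of the 33 sites match, so the percent identity is 25/33 × 100 = 75.76%.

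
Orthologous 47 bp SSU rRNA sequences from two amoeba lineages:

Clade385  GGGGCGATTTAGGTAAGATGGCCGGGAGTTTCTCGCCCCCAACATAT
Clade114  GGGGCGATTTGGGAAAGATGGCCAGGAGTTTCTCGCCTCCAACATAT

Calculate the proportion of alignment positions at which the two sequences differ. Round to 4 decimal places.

0.0851

Mismatches occur at site 11 (A→G), site 14 (T→A), site 24 (G→A), site 38 (C→T).
There are 4 differences over 47 sites, so p = 4/47 = 0.0851.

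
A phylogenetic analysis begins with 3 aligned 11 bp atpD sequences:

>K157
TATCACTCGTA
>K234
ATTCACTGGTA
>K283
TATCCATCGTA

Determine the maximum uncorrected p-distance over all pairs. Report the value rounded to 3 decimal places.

Pairwise Hamming distances:
  K157 vs K234: 3
  K157 vs K283: 2
  K234 vs K283: 5
The largest is 5 mismatches, between K234 and K283; p = 5/11 = 0.455.

0.455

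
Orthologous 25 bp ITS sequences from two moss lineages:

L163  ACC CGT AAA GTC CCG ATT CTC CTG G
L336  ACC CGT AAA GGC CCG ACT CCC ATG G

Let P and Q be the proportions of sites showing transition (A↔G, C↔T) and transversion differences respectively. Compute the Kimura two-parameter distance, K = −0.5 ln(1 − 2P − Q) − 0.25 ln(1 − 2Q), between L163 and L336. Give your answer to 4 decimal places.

Differing sites — 11:T/G (Tv); 17:T/C (Ti); 20:T/C (Ti); 22:C/A (Tv).
Of the 4 differences, 2 transitions and 2 transversions over 25 sites: P = 2/25 = 0.080000, Q = 2/25 = 0.080000.
d = −0.5·ln(0.760000) − 0.25·ln(0.840000) = −0.5·(-0.274437) − 0.25·(-0.174353) = 0.1808.

0.1808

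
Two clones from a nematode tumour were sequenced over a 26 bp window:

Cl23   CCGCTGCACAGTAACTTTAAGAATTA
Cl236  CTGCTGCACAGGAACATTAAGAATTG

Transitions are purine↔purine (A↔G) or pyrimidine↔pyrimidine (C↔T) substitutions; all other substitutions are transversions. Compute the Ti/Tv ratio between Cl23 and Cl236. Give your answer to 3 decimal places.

1.000

Mismatches occur at site 2 (C→T, transition), site 12 (T→G, transversion), site 16 (T→A, transversion), site 26 (A→G, transition).
Of the 4 differences, 2 transitions and 2 transversions, so Ti/Tv = 2/2 = 1.000.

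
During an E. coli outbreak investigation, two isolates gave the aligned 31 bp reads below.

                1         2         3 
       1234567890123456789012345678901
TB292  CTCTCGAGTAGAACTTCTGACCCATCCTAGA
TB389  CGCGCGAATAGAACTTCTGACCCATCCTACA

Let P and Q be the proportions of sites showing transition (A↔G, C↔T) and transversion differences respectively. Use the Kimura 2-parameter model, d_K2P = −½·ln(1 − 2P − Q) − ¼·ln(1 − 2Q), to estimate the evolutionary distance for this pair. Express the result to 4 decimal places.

The sequences differ at positions 2 (T/G, transversion), 4 (T/G, transversion), 8 (G/A, transition), 30 (G/C, transversion).
Of the 4 differences, 1 transition and 3 transversions over 31 sites: P = 1/31 = 0.032258, Q = 3/31 = 0.096774.
d = −0.5·ln(0.838710) − 0.25·ln(0.806452) = −0.5·(-0.175890) − 0.25·(-0.215111) = 0.1417.

0.1417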